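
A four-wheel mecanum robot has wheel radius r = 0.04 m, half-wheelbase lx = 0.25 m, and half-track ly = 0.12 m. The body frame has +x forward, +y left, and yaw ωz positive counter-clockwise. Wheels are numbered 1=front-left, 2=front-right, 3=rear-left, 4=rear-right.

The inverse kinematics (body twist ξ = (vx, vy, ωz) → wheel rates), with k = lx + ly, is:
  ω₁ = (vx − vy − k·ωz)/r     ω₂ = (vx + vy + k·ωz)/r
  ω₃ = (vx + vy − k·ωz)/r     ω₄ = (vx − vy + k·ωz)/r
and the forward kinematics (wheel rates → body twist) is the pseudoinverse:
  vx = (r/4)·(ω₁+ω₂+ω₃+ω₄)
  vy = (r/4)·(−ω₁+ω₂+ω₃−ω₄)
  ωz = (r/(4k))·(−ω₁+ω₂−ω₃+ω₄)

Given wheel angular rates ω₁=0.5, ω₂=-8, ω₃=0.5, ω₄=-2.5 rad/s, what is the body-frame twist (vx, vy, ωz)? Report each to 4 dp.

(-0.0950, -0.0550, -0.3108)

k = lx + ly = 0.25 + 0.12 = 0.3700
ω₁+ω₂+ω₃+ω₄ = -9.5000  →  vx = (0.04/4)·-9.5000 = -0.0950
−ω₁+ω₂+ω₃−ω₄ = -5.5000  →  vy = (0.04/4)·-5.5000 = -0.0550
−ω₁+ω₂−ω₃+ω₄ = -11.5000  →  ωz = (0.04/1.4800)·-11.5000 = -0.3108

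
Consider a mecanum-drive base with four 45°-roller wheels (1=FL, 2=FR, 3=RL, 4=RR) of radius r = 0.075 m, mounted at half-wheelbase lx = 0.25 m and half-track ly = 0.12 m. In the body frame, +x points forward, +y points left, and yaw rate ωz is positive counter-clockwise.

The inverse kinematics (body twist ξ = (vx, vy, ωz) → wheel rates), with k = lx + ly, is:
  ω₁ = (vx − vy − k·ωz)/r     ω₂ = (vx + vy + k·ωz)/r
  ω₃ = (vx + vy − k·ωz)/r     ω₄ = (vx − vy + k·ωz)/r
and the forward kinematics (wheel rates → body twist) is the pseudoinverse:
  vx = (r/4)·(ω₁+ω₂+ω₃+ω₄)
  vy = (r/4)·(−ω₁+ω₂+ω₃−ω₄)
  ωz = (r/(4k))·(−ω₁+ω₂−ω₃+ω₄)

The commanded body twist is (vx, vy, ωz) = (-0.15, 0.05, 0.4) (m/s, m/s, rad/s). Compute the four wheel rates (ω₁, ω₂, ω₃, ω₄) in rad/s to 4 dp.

k = lx + ly = 0.25 + 0.12 = 0.3700;  k·ωz = 0.3700·0.4 = 0.1480
ω₁ (FL) = (vx − vy − k·ωz)/r = -0.3480/0.075 = -4.6400
ω₂ (FR) = (vx + vy + k·ωz)/r = 0.0480/0.075 = 0.6400
ω₃ (RL) = (vx + vy − k·ωz)/r = -0.2480/0.075 = -3.3067
ω₄ (RR) = (vx − vy + k·ωz)/r = -0.0520/0.075 = -0.6933

(-4.6400, 0.6400, -3.3067, -0.6933)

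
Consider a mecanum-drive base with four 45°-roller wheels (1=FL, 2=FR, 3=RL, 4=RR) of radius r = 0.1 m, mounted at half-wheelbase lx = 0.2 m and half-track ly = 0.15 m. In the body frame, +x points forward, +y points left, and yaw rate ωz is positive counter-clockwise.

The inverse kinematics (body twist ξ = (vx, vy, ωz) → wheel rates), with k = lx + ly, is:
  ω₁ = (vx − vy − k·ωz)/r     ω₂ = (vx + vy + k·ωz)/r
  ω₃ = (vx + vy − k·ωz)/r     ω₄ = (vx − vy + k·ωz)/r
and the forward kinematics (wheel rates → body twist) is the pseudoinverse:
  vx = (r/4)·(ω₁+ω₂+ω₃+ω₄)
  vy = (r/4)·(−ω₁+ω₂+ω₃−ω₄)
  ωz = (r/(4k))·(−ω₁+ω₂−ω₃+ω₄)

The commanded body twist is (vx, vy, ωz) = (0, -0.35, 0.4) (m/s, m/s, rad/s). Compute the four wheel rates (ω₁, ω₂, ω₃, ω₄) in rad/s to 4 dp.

(2.1000, -2.1000, -4.9000, 4.9000)

k = lx + ly = 0.2 + 0.15 = 0.3500;  k·ωz = 0.3500·0.4 = 0.1400
ω₁ (FL) = (vx − vy − k·ωz)/r = 0.2100/0.1 = 2.1000
ω₂ (FR) = (vx + vy + k·ωz)/r = -0.2100/0.1 = -2.1000
ω₃ (RL) = (vx + vy − k·ωz)/r = -0.4900/0.1 = -4.9000
ω₄ (RR) = (vx − vy + k·ωz)/r = 0.4900/0.1 = 4.9000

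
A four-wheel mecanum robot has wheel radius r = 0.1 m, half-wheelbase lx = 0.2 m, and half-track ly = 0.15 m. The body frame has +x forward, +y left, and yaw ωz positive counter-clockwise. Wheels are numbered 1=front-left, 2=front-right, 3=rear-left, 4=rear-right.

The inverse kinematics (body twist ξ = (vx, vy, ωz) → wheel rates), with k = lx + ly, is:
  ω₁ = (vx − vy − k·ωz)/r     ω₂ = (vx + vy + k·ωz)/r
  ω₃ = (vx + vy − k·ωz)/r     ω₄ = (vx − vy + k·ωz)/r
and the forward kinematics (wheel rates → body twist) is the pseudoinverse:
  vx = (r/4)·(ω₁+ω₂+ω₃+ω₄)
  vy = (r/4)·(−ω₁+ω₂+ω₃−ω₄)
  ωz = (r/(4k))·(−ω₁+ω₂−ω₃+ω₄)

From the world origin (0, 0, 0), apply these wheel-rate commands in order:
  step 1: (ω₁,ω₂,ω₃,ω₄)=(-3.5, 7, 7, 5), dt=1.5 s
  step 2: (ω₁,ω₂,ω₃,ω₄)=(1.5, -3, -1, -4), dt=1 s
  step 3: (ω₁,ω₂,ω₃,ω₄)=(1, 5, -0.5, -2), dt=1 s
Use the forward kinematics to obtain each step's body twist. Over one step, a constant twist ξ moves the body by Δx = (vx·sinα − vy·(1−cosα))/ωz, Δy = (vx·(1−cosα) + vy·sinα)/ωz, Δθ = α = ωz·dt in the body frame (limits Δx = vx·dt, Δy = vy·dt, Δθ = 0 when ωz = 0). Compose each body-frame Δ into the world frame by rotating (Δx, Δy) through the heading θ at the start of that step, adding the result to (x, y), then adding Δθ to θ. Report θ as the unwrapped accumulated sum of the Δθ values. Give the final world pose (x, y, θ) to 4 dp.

(0.2154, 0.6895, 0.5536)

step 1: ξ=(vx,vy,ωz)=(0.3875, 0.3125, 0.6071), dt=1.5 → body Δ=(0.3051, 0.6535, 0.9107) → world pose (0.3051, 0.6535, 0.9107)
step 2: ξ=(vx,vy,ωz)=(-0.1625, -0.0375, -0.5357), dt=1.0 → body Δ=(-0.1646, 0.0068, -0.5357) → world pose (0.1988, 0.5276, 0.3750)
step 3: ξ=(vx,vy,ωz)=(0.0875, 0.1375, 0.1786), dt=1.0 → body Δ=(0.0748, 0.1446, 0.1786) → world pose (0.2154, 0.6895, 0.5536)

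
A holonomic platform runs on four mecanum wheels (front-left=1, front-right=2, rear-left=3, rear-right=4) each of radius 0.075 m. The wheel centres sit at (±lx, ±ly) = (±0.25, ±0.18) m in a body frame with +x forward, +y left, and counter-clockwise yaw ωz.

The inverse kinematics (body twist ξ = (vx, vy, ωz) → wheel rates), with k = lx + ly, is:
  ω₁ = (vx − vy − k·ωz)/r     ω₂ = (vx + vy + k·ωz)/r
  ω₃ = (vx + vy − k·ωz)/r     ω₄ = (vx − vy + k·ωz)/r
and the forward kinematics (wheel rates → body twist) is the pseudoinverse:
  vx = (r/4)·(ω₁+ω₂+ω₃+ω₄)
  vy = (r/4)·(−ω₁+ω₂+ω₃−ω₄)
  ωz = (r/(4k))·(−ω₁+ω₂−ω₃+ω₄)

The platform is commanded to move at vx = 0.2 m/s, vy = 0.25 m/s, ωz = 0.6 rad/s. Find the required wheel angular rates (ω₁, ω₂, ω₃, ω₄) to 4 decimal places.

k = lx + ly = 0.25 + 0.18 = 0.4300;  k·ωz = 0.4300·0.6 = 0.2580
ω₁ (FL) = (vx − vy − k·ωz)/r = -0.3080/0.075 = -4.1067
ω₂ (FR) = (vx + vy + k·ωz)/r = 0.7080/0.075 = 9.4400
ω₃ (RL) = (vx + vy − k·ωz)/r = 0.1920/0.075 = 2.5600
ω₄ (RR) = (vx − vy + k·ωz)/r = 0.2080/0.075 = 2.7733

(-4.1067, 9.4400, 2.5600, 2.7733)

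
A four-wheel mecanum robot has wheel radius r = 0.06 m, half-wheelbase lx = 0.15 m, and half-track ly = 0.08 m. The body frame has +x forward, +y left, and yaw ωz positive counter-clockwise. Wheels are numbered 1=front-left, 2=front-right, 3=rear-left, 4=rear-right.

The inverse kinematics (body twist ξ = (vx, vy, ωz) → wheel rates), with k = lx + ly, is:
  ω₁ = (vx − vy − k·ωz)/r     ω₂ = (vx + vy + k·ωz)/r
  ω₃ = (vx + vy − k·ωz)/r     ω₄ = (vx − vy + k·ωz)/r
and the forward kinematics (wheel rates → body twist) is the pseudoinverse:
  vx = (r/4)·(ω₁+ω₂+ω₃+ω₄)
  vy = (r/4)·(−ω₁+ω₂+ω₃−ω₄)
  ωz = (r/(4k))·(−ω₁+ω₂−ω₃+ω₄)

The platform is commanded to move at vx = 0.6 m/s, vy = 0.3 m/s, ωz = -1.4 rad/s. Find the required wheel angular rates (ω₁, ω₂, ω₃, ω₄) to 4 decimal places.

(10.3667, 9.6333, 20.3667, -0.3667)

k = lx + ly = 0.15 + 0.08 = 0.2300;  k·ωz = 0.2300·-1.4 = -0.3220
ω₁ (FL) = (vx − vy − k·ωz)/r = 0.6220/0.06 = 10.3667
ω₂ (FR) = (vx + vy + k·ωz)/r = 0.5780/0.06 = 9.6333
ω₃ (RL) = (vx + vy − k·ωz)/r = 1.2220/0.06 = 20.3667
ω₄ (RR) = (vx − vy + k·ωz)/r = -0.0220/0.06 = -0.3667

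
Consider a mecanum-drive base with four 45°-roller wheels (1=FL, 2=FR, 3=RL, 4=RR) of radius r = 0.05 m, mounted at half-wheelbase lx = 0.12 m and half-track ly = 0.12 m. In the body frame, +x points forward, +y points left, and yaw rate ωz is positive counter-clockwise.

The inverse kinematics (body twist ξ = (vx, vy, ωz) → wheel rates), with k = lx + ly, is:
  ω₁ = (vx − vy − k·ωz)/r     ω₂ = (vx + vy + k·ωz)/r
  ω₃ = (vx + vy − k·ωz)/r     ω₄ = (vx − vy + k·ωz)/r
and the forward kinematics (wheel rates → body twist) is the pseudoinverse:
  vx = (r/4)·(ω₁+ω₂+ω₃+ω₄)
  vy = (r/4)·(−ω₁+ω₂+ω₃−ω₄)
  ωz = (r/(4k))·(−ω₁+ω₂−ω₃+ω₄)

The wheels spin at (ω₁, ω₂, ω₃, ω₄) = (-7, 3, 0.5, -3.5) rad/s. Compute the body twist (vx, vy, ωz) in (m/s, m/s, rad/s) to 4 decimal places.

(-0.0875, 0.1750, 0.3125)

k = lx + ly = 0.12 + 0.12 = 0.2400
ω₁+ω₂+ω₃+ω₄ = -7.0000  →  vx = (0.05/4)·-7.0000 = -0.0875
−ω₁+ω₂+ω₃−ω₄ = 14.0000  →  vy = (0.05/4)·14.0000 = 0.1750
−ω₁+ω₂−ω₃+ω₄ = 6.0000  →  ωz = (0.05/0.9600)·6.0000 = 0.3125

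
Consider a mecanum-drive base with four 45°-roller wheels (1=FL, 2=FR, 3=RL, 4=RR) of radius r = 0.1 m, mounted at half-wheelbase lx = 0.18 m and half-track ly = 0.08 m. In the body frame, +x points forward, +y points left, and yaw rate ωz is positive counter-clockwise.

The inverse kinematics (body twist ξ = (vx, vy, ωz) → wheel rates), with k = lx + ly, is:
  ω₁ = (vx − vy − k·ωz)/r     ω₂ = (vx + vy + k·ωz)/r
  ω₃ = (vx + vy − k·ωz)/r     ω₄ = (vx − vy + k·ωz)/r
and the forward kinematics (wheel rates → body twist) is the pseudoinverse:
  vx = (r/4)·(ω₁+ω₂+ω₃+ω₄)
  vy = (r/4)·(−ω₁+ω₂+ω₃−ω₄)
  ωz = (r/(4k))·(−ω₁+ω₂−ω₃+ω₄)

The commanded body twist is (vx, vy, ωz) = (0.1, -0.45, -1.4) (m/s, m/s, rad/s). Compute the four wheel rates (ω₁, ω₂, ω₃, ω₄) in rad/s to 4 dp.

k = lx + ly = 0.18 + 0.08 = 0.2600;  k·ωz = 0.2600·-1.4 = -0.3640
ω₁ (FL) = (vx − vy − k·ωz)/r = 0.9140/0.1 = 9.1400
ω₂ (FR) = (vx + vy + k·ωz)/r = -0.7140/0.1 = -7.1400
ω₃ (RL) = (vx + vy − k·ωz)/r = 0.0140/0.1 = 0.1400
ω₄ (RR) = (vx − vy + k·ωz)/r = 0.1860/0.1 = 1.8600

(9.1400, -7.1400, 0.1400, 1.8600)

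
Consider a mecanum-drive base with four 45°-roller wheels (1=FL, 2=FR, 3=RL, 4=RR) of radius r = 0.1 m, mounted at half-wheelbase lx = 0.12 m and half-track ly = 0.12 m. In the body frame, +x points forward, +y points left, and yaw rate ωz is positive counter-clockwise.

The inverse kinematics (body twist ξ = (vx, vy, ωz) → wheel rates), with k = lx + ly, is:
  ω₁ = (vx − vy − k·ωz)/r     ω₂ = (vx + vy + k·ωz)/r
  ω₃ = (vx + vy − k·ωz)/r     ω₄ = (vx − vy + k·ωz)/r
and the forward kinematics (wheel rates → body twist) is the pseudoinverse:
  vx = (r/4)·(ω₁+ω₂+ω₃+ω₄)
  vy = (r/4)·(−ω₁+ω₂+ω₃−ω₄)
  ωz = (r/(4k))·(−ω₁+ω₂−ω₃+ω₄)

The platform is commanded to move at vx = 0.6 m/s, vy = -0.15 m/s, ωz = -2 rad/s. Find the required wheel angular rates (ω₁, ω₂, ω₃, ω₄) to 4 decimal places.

k = lx + ly = 0.12 + 0.12 = 0.2400;  k·ωz = 0.2400·-2 = -0.4800
ω₁ (FL) = (vx − vy − k·ωz)/r = 1.2300/0.1 = 12.3000
ω₂ (FR) = (vx + vy + k·ωz)/r = -0.0300/0.1 = -0.3000
ω₃ (RL) = (vx + vy − k·ωz)/r = 0.9300/0.1 = 9.3000
ω₄ (RR) = (vx − vy + k·ωz)/r = 0.2700/0.1 = 2.7000

(12.3000, -0.3000, 9.3000, 2.7000)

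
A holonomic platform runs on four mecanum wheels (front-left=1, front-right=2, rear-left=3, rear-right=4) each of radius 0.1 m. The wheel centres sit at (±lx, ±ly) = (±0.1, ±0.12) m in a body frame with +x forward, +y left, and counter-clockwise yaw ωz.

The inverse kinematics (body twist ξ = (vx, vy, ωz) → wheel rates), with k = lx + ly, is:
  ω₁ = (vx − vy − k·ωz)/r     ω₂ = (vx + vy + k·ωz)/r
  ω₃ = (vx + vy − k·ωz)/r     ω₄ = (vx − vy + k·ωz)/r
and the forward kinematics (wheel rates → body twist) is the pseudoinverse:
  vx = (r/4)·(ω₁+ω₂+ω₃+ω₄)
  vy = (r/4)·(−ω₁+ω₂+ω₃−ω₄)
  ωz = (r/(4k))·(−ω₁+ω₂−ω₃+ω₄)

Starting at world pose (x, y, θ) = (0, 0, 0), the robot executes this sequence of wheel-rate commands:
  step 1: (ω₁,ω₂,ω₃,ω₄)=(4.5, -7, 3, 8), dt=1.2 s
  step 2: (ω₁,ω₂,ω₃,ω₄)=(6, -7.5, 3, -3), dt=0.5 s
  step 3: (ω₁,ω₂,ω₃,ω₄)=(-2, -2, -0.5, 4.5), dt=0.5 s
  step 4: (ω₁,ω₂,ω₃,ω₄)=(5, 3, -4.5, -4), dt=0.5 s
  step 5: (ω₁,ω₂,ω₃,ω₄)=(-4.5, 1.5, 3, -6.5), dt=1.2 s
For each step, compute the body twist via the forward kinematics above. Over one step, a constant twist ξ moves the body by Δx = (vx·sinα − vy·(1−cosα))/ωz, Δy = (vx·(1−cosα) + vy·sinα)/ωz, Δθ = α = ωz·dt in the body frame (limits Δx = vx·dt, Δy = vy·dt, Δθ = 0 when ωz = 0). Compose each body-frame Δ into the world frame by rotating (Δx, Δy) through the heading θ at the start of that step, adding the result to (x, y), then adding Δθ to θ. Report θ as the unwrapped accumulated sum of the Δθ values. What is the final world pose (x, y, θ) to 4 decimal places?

step 1: ξ=(vx,vy,ωz)=(0.2125, -0.4125, -0.7386), dt=1.2 → body Δ=(0.0175, -0.5385, -0.8864) → world pose (0.0175, -0.5385, -0.8864)
step 2: ξ=(vx,vy,ωz)=(-0.0375, -0.1875, -2.2159), dt=0.5 → body Δ=(-0.0620, -0.0663, -1.1080) → world pose (-0.0731, -0.5324, -1.9943)
step 3: ξ=(vx,vy,ωz)=(0.0000, -0.1250, 0.5682), dt=0.5 → body Δ=(0.0088, -0.0617, 0.2841) → world pose (-0.1329, -0.5151, -1.7102)
step 4: ξ=(vx,vy,ωz)=(-0.0125, -0.0625, -0.1705), dt=0.5 → body Δ=(-0.0076, -0.0309, -0.0852) → world pose (-0.1625, -0.5033, -1.7955)
step 5: ξ=(vx,vy,ωz)=(-0.1625, 0.3875, -0.3977), dt=1.2 → body Δ=(-0.0788, 0.4932, -0.4773) → world pose (0.3359, -0.5364, -2.2727)

(0.3359, -0.5364, -2.2727)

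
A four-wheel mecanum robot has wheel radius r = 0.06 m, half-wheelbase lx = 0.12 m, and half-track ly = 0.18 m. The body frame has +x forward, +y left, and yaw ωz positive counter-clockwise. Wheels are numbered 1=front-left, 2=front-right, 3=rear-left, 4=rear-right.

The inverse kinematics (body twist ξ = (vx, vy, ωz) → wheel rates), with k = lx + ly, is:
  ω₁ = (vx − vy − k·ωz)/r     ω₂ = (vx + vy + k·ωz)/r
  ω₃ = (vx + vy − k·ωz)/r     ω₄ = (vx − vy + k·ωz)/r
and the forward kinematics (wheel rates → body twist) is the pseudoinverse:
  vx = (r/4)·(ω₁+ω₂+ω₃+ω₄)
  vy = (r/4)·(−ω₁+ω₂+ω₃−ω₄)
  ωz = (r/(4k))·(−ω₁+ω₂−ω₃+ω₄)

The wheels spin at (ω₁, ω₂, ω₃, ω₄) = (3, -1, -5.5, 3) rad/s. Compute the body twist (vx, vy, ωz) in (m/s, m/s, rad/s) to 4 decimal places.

(-0.0075, -0.1875, 0.2250)

k = lx + ly = 0.12 + 0.18 = 0.3000
ω₁+ω₂+ω₃+ω₄ = -0.5000  →  vx = (0.06/4)·-0.5000 = -0.0075
−ω₁+ω₂+ω₃−ω₄ = -12.5000  →  vy = (0.06/4)·-12.5000 = -0.1875
−ω₁+ω₂−ω₃+ω₄ = 4.5000  →  ωz = (0.06/1.2000)·4.5000 = 0.2250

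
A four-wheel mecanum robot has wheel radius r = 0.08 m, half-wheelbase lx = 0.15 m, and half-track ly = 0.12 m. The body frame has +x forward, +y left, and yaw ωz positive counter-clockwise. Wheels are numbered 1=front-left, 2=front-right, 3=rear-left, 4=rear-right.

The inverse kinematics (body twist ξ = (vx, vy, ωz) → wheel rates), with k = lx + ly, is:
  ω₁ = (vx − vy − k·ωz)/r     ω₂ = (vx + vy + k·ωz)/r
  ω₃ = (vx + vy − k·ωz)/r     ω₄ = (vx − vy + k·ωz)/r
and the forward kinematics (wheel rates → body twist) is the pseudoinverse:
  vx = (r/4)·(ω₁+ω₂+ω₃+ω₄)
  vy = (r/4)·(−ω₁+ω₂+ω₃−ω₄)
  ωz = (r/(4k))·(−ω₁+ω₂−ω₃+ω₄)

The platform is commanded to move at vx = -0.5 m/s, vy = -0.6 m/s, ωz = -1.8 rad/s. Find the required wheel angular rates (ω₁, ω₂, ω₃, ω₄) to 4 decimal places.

k = lx + ly = 0.15 + 0.12 = 0.2700;  k·ωz = 0.2700·-1.8 = -0.4860
ω₁ (FL) = (vx − vy − k·ωz)/r = 0.5860/0.08 = 7.3250
ω₂ (FR) = (vx + vy + k·ωz)/r = -1.5860/0.08 = -19.8250
ω₃ (RL) = (vx + vy − k·ωz)/r = -0.6140/0.08 = -7.6750
ω₄ (RR) = (vx − vy + k·ωz)/r = -0.3860/0.08 = -4.8250

(7.3250, -19.8250, -7.6750, -4.8250)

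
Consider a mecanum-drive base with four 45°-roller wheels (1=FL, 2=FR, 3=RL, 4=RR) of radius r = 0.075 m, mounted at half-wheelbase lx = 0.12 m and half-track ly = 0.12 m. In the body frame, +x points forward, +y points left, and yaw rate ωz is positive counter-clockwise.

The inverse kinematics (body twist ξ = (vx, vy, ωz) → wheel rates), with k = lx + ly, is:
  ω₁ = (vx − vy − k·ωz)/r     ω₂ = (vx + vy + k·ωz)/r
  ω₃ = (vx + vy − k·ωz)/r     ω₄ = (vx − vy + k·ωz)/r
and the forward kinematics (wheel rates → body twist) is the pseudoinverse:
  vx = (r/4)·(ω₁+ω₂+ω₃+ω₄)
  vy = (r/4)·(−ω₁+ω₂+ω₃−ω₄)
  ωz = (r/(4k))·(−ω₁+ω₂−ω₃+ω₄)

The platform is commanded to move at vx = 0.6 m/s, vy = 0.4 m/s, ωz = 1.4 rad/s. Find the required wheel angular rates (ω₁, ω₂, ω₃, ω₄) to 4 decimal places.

k = lx + ly = 0.12 + 0.12 = 0.2400;  k·ωz = 0.2400·1.4 = 0.3360
ω₁ (FL) = (vx − vy − k·ωz)/r = -0.1360/0.075 = -1.8133
ω₂ (FR) = (vx + vy + k·ωz)/r = 1.3360/0.075 = 17.8133
ω₃ (RL) = (vx + vy − k·ωz)/r = 0.6640/0.075 = 8.8533
ω₄ (RR) = (vx − vy + k·ωz)/r = 0.5360/0.075 = 7.1467

(-1.8133, 17.8133, 8.8533, 7.1467)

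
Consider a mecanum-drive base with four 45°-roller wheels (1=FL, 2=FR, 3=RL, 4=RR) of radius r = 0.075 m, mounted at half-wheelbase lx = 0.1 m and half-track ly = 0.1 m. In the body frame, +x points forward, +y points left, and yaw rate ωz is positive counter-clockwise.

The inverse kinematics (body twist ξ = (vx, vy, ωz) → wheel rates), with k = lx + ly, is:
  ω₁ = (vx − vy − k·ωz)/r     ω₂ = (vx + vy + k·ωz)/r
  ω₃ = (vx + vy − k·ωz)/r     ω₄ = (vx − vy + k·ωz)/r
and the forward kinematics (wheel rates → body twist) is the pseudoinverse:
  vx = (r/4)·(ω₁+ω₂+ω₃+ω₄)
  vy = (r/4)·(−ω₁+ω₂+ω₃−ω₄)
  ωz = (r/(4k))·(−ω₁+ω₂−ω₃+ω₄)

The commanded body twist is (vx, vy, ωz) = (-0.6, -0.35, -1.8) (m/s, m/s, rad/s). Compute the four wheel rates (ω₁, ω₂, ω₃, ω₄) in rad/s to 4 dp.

(1.4667, -17.4667, -7.8667, -8.1333)

k = lx + ly = 0.1 + 0.1 = 0.2000;  k·ωz = 0.2000·-1.8 = -0.3600
ω₁ (FL) = (vx − vy − k·ωz)/r = 0.1100/0.075 = 1.4667
ω₂ (FR) = (vx + vy + k·ωz)/r = -1.3100/0.075 = -17.4667
ω₃ (RL) = (vx + vy − k·ωz)/r = -0.5900/0.075 = -7.8667
ω₄ (RR) = (vx − vy + k·ωz)/r = -0.6100/0.075 = -8.1333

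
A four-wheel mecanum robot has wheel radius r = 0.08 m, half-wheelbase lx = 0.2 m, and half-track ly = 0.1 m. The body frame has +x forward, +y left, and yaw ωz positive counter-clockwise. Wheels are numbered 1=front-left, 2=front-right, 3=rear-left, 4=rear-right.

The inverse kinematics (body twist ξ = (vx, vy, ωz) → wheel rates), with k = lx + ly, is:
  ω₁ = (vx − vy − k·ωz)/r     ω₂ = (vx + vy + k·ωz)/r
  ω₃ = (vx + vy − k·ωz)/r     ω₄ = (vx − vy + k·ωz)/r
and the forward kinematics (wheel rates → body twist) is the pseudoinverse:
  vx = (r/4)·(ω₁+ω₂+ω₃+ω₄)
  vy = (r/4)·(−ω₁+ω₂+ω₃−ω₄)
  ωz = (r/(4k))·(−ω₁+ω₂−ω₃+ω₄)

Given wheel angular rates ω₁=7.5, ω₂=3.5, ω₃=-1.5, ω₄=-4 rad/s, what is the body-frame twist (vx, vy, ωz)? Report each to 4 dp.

k = lx + ly = 0.2 + 0.1 = 0.3000
ω₁+ω₂+ω₃+ω₄ = 5.5000  →  vx = (0.08/4)·5.5000 = 0.1100
−ω₁+ω₂+ω₃−ω₄ = -1.5000  →  vy = (0.08/4)·-1.5000 = -0.0300
−ω₁+ω₂−ω₃+ω₄ = -6.5000  →  ωz = (0.08/1.2000)·-6.5000 = -0.4333

(0.1100, -0.0300, -0.4333)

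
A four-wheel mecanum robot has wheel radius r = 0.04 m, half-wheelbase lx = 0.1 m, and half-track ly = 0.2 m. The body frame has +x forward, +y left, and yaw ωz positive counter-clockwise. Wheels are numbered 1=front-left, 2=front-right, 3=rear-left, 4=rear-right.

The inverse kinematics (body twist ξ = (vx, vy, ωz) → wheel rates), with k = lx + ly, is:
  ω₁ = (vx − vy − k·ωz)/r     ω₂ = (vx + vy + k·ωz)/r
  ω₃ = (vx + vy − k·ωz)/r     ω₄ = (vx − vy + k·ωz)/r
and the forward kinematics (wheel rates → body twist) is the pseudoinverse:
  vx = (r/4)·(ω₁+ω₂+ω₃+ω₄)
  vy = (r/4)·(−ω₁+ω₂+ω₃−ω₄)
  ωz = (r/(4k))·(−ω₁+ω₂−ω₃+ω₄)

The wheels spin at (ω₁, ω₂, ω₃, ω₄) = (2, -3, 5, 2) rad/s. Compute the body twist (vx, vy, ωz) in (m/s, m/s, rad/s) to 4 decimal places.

k = lx + ly = 0.1 + 0.2 = 0.3000
ω₁+ω₂+ω₃+ω₄ = 6.0000  →  vx = (0.04/4)·6.0000 = 0.0600
−ω₁+ω₂+ω₃−ω₄ = -2.0000  →  vy = (0.04/4)·-2.0000 = -0.0200
−ω₁+ω₂−ω₃+ω₄ = -8.0000  →  ωz = (0.04/1.2000)·-8.0000 = -0.2667

(0.0600, -0.0200, -0.2667)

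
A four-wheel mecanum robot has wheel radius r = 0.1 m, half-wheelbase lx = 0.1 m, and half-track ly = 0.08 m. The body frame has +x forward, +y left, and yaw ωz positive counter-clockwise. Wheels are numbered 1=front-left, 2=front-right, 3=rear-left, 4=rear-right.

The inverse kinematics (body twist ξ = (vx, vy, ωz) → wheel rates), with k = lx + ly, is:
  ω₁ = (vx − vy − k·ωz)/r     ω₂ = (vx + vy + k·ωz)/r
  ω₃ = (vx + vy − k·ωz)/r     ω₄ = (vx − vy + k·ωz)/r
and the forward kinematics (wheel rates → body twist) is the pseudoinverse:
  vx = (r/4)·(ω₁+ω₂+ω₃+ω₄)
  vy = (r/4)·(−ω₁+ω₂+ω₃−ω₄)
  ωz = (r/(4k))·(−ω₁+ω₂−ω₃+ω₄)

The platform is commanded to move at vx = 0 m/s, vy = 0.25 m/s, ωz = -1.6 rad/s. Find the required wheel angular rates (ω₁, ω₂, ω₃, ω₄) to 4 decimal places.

k = lx + ly = 0.1 + 0.08 = 0.1800;  k·ωz = 0.1800·-1.6 = -0.2880
ω₁ (FL) = (vx − vy − k·ωz)/r = 0.0380/0.1 = 0.3800
ω₂ (FR) = (vx + vy + k·ωz)/r = -0.0380/0.1 = -0.3800
ω₃ (RL) = (vx + vy − k·ωz)/r = 0.5380/0.1 = 5.3800
ω₄ (RR) = (vx − vy + k·ωz)/r = -0.5380/0.1 = -5.3800

(0.3800, -0.3800, 5.3800, -5.3800)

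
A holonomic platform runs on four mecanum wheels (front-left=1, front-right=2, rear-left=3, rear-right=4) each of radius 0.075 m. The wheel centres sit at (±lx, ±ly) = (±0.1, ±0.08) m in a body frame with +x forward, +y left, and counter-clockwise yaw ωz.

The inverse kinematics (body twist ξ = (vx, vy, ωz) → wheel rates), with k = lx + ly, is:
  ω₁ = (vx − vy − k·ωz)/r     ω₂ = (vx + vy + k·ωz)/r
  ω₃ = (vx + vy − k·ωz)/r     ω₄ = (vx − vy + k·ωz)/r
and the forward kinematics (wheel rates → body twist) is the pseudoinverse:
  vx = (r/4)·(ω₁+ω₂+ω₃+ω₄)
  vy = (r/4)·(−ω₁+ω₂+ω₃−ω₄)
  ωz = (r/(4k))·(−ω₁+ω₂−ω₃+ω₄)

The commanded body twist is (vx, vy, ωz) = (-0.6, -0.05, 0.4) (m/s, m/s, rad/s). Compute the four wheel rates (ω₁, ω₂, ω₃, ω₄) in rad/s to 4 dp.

k = lx + ly = 0.1 + 0.08 = 0.1800;  k·ωz = 0.1800·0.4 = 0.0720
ω₁ (FL) = (vx − vy − k·ωz)/r = -0.6220/0.075 = -8.2933
ω₂ (FR) = (vx + vy + k·ωz)/r = -0.5780/0.075 = -7.7067
ω₃ (RL) = (vx + vy − k·ωz)/r = -0.7220/0.075 = -9.6267
ω₄ (RR) = (vx − vy + k·ωz)/r = -0.4780/0.075 = -6.3733

(-8.2933, -7.7067, -9.6267, -6.3733)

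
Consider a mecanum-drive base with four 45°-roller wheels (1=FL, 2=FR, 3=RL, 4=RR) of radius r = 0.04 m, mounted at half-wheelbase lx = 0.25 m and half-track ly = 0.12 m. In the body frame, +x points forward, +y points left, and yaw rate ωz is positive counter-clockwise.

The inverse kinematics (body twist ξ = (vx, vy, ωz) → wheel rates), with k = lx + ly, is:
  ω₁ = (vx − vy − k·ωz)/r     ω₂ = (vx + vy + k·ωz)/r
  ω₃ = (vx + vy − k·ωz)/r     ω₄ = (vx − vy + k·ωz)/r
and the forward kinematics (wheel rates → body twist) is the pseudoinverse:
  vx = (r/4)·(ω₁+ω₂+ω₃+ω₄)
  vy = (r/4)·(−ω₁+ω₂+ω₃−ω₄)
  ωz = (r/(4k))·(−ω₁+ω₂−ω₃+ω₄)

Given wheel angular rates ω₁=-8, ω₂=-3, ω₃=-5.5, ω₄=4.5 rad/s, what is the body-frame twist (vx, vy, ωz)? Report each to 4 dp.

(-0.1200, -0.0500, 0.4054)

k = lx + ly = 0.25 + 0.12 = 0.3700
ω₁+ω₂+ω₃+ω₄ = -12.0000  →  vx = (0.04/4)·-12.0000 = -0.1200
−ω₁+ω₂+ω₃−ω₄ = -5.0000  →  vy = (0.04/4)·-5.0000 = -0.0500
−ω₁+ω₂−ω₃+ω₄ = 15.0000  →  ωz = (0.04/1.4800)·15.0000 = 0.4054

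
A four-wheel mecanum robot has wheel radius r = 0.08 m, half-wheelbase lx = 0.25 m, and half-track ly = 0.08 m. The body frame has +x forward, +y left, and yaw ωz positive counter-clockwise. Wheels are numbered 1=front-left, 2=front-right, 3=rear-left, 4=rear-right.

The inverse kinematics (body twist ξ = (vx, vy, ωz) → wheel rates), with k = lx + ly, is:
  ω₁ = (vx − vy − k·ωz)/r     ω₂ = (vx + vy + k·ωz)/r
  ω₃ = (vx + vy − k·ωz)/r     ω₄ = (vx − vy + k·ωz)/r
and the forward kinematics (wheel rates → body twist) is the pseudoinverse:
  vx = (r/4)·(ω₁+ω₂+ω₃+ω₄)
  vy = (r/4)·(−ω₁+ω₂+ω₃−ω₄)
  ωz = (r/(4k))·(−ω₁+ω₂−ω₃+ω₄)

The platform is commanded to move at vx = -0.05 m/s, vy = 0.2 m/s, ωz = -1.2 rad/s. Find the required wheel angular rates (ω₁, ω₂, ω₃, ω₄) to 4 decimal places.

(1.8250, -3.0750, 6.8250, -8.0750)

k = lx + ly = 0.25 + 0.08 = 0.3300;  k·ωz = 0.3300·-1.2 = -0.3960
ω₁ (FL) = (vx − vy − k·ωz)/r = 0.1460/0.08 = 1.8250
ω₂ (FR) = (vx + vy + k·ωz)/r = -0.2460/0.08 = -3.0750
ω₃ (RL) = (vx + vy − k·ωz)/r = 0.5460/0.08 = 6.8250
ω₄ (RR) = (vx − vy + k·ωz)/r = -0.6460/0.08 = -8.0750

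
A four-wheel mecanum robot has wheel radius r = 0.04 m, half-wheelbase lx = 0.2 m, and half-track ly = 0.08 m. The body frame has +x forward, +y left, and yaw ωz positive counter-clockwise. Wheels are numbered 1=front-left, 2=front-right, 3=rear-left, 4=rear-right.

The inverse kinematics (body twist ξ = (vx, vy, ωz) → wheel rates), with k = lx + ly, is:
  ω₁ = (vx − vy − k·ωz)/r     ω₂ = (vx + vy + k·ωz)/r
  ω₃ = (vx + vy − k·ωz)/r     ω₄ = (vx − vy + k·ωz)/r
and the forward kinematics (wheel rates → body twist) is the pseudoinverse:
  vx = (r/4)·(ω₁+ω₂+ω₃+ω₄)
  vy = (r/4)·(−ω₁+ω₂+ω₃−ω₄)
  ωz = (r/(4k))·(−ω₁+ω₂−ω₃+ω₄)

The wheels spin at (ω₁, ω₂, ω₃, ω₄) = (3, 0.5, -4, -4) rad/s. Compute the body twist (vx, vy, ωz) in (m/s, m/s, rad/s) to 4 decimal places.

k = lx + ly = 0.2 + 0.08 = 0.2800
ω₁+ω₂+ω₃+ω₄ = -4.5000  →  vx = (0.04/4)·-4.5000 = -0.0450
−ω₁+ω₂+ω₃−ω₄ = -2.5000  →  vy = (0.04/4)·-2.5000 = -0.0250
−ω₁+ω₂−ω₃+ω₄ = -2.5000  →  ωz = (0.04/1.1200)·-2.5000 = -0.0893

(-0.0450, -0.0250, -0.0893)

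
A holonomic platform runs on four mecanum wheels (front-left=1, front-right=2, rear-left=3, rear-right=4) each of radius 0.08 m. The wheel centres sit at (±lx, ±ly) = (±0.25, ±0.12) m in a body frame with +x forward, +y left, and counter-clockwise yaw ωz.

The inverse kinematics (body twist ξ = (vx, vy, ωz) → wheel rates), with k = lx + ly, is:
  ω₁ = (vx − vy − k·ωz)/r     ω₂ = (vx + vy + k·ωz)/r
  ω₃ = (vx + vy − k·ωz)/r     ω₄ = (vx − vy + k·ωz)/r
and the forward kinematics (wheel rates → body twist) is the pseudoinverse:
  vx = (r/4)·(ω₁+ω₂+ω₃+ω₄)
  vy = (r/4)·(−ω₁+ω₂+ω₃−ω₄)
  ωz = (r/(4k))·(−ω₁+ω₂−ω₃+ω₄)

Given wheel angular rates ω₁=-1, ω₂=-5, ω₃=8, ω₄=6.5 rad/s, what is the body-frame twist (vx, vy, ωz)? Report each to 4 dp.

(0.1700, -0.0500, -0.2973)

k = lx + ly = 0.25 + 0.12 = 0.3700
ω₁+ω₂+ω₃+ω₄ = 8.5000  →  vx = (0.08/4)·8.5000 = 0.1700
−ω₁+ω₂+ω₃−ω₄ = -2.5000  →  vy = (0.08/4)·-2.5000 = -0.0500
−ω₁+ω₂−ω₃+ω₄ = -5.5000  →  ωz = (0.08/1.4800)·-5.5000 = -0.2973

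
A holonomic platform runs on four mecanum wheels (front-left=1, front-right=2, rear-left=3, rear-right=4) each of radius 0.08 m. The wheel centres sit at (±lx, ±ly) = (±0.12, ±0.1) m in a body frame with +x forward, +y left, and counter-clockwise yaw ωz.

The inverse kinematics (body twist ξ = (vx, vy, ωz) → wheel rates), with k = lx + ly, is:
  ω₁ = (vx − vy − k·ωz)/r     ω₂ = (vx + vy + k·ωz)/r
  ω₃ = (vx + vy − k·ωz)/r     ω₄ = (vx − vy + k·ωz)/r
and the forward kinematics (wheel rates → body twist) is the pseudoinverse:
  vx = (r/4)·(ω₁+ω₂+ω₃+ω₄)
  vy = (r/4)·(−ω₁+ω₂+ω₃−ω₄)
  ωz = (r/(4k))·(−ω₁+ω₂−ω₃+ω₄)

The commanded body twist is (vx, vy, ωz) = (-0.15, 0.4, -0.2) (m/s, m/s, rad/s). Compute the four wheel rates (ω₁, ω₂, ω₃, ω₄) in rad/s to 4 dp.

k = lx + ly = 0.12 + 0.1 = 0.2200;  k·ωz = 0.2200·-0.2 = -0.0440
ω₁ (FL) = (vx − vy − k·ωz)/r = -0.5060/0.08 = -6.3250
ω₂ (FR) = (vx + vy + k·ωz)/r = 0.2060/0.08 = 2.5750
ω₃ (RL) = (vx + vy − k·ωz)/r = 0.2940/0.08 = 3.6750
ω₄ (RR) = (vx − vy + k·ωz)/r = -0.5940/0.08 = -7.4250

(-6.3250, 2.5750, 3.6750, -7.4250)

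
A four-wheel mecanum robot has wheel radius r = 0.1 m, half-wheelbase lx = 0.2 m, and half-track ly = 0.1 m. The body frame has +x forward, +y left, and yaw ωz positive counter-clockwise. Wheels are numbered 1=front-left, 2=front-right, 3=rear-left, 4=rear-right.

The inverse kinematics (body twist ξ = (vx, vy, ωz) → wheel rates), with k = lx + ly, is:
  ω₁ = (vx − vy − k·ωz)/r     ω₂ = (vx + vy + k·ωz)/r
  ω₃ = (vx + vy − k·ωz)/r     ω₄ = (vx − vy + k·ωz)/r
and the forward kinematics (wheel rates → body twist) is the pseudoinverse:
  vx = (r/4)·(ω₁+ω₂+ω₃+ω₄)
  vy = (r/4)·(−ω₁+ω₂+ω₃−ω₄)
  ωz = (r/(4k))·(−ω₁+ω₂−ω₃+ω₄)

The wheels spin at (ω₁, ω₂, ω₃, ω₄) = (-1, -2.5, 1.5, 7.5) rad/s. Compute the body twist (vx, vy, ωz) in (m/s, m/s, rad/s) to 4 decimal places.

(0.1375, -0.1875, 0.3750)

k = lx + ly = 0.2 + 0.1 = 0.3000
ω₁+ω₂+ω₃+ω₄ = 5.5000  →  vx = (0.1/4)·5.5000 = 0.1375
−ω₁+ω₂+ω₃−ω₄ = -7.5000  →  vy = (0.1/4)·-7.5000 = -0.1875
−ω₁+ω₂−ω₃+ω₄ = 4.5000  →  ωz = (0.1/1.2000)·4.5000 = 0.3750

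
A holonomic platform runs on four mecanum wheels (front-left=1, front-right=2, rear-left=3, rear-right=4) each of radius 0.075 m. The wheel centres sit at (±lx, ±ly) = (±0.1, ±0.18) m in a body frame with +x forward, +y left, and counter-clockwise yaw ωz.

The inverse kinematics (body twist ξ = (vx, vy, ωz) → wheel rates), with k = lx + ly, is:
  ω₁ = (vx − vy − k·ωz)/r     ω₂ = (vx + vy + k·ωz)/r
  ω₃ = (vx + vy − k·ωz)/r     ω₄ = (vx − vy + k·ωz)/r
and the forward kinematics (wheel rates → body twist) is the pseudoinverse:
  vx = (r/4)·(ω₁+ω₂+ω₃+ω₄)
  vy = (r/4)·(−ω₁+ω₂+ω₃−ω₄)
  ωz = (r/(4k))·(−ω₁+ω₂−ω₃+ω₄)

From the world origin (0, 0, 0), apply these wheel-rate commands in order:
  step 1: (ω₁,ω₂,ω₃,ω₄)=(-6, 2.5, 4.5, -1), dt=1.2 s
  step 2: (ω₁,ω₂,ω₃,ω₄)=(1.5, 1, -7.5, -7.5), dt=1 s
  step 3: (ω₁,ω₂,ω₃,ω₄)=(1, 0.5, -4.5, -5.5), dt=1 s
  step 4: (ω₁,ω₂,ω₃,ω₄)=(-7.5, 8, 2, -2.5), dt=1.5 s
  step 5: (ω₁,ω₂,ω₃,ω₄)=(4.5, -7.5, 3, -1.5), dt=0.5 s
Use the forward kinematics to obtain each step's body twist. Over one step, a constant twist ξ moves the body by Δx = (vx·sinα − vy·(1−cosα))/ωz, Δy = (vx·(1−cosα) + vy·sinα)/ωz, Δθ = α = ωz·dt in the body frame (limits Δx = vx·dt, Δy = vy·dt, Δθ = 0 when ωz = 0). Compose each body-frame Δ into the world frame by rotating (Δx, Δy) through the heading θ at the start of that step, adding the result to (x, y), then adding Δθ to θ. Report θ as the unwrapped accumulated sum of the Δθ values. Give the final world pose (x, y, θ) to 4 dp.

(-0.7028, 0.6049, 0.6596)

step 1: ξ=(vx,vy,ωz)=(0.0000, 0.2625, 0.2009), dt=1.2 → body Δ=(-0.0378, 0.3120, 0.2411) → world pose (-0.0378, 0.3120, 0.2411)
step 2: ξ=(vx,vy,ωz)=(-0.2344, -0.0094, -0.0335), dt=1.0 → body Δ=(-0.2345, -0.0054, -0.0335) → world pose (-0.2642, 0.2507, 0.2076)
step 3: ξ=(vx,vy,ωz)=(-0.1594, 0.0094, -0.1004), dt=1.0 → body Δ=(-0.1586, 0.0174, -0.1004) → world pose (-0.4230, 0.2350, 0.1071)
step 4: ξ=(vx,vy,ωz)=(0.0000, 0.3750, 0.7366), dt=1.5 → body Δ=(-0.2804, 0.4548, 1.1049) → world pose (-0.7504, 0.6572, 1.2121)
step 5: ξ=(vx,vy,ωz)=(-0.0281, -0.1406, -1.1049), dt=0.5 → body Δ=(-0.0323, -0.0630, -0.5525) → world pose (-0.7028, 0.6049, 0.6596)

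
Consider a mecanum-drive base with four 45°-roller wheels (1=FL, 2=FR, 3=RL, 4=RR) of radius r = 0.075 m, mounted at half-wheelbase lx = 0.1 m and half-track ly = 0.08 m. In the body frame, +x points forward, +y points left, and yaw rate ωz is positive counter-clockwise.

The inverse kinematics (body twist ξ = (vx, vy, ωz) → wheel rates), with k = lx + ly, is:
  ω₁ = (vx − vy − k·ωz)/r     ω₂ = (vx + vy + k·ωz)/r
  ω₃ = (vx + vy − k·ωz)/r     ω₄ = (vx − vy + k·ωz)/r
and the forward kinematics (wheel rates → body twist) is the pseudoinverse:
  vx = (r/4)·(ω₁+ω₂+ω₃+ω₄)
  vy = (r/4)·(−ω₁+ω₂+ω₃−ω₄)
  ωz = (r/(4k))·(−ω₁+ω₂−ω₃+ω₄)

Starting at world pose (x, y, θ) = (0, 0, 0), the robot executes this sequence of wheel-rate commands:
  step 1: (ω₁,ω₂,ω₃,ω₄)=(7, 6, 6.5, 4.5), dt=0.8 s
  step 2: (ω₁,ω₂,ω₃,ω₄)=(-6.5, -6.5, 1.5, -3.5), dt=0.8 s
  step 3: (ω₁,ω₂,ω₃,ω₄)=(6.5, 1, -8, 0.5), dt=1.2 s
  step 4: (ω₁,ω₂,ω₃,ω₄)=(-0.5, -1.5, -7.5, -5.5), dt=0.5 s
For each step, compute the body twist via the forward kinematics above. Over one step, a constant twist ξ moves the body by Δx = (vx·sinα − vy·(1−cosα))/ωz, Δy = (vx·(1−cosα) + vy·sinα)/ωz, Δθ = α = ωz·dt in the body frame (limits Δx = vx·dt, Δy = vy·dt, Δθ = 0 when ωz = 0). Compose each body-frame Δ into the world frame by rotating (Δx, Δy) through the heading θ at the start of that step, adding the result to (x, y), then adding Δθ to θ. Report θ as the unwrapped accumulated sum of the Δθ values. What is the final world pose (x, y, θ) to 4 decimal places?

step 1: ξ=(vx,vy,ωz)=(0.4500, 0.0187, -0.3125), dt=0.8 → body Δ=(0.3581, -0.0299, -0.2500) → world pose (0.3581, -0.0299, -0.2500)
step 2: ξ=(vx,vy,ωz)=(-0.2812, 0.0938, -0.5208), dt=0.8 → body Δ=(-0.2031, 0.1190, -0.4167) → world pose (0.1907, 0.1357, -0.6667)
step 3: ξ=(vx,vy,ωz)=(0.0000, -0.2625, 0.3125), dt=1.2 → body Δ=(0.0584, -0.3077, 0.3750) → world pose (0.0464, -0.1422, -0.2917)
step 4: ξ=(vx,vy,ωz)=(-0.2812, -0.0563, 0.1042), dt=0.5 → body Δ=(-0.1398, -0.0318, 0.0521) → world pose (-0.0967, -0.1324, -0.2396)

(-0.0967, -0.1324, -0.2396)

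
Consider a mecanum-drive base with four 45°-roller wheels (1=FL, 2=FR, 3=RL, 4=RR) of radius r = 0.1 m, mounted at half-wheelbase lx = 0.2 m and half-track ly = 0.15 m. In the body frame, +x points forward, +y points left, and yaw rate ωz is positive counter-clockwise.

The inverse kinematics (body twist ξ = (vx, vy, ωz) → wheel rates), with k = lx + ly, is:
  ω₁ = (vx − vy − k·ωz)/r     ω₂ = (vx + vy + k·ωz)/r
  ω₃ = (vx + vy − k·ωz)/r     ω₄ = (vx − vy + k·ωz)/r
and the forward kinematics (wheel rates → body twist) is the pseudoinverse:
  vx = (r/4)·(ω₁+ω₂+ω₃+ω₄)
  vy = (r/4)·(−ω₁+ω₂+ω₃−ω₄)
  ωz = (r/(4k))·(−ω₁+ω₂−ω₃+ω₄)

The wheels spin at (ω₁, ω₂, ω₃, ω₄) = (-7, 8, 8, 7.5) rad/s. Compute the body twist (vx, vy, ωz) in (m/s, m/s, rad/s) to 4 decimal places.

k = lx + ly = 0.2 + 0.15 = 0.3500
ω₁+ω₂+ω₃+ω₄ = 16.5000  →  vx = (0.1/4)·16.5000 = 0.4125
−ω₁+ω₂+ω₃−ω₄ = 15.5000  →  vy = (0.1/4)·15.5000 = 0.3875
−ω₁+ω₂−ω₃+ω₄ = 14.5000  →  ωz = (0.1/1.4000)·14.5000 = 1.0357

(0.4125, 0.3875, 1.0357)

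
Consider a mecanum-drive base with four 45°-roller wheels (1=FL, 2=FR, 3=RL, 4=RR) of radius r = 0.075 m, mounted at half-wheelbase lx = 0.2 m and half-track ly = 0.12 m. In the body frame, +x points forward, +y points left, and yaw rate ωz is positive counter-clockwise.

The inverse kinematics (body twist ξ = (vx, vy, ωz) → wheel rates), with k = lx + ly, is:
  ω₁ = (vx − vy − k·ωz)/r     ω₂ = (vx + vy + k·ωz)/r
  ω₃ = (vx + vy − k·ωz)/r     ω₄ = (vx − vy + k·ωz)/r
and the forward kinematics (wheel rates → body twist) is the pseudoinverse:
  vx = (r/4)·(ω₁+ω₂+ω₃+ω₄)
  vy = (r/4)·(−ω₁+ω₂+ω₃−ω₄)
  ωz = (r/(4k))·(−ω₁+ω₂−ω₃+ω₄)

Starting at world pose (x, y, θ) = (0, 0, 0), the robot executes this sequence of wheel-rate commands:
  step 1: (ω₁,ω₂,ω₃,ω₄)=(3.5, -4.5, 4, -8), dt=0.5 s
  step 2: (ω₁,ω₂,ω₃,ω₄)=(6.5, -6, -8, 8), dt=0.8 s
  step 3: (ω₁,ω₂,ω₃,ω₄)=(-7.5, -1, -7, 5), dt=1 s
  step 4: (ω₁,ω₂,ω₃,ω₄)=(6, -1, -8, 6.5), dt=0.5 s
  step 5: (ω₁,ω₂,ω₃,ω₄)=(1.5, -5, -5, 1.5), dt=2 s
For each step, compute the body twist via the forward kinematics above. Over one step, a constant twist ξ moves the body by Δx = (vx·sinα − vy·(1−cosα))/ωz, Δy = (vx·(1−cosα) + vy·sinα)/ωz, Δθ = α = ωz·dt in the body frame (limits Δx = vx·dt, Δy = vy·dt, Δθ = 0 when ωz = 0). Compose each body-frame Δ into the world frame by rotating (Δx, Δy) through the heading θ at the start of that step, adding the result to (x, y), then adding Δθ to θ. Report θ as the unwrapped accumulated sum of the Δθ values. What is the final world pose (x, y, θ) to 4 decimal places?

step 1: ξ=(vx,vy,ωz)=(-0.0937, 0.0750, -1.1719), dt=0.5 → body Δ=(-0.0336, 0.0487, -0.5859) → world pose (-0.0336, 0.0487, -0.5859)
step 2: ξ=(vx,vy,ωz)=(0.0094, -0.5344, 0.2051), dt=0.8 → body Δ=(0.0425, -0.4250, 0.1641) → world pose (-0.2332, -0.3288, -0.4219)
step 3: ξ=(vx,vy,ωz)=(-0.1969, -0.1031, 1.0840), dt=1.0 → body Δ=(-0.1099, -0.1807, 1.0840) → world pose (-0.4075, -0.4487, 0.6621)
step 4: ξ=(vx,vy,ωz)=(0.0656, -0.4031, 0.4395), dt=0.5 → body Δ=(0.0546, -0.1964, 0.2197) → world pose (-0.2437, -0.5700, 0.8818)
step 5: ξ=(vx,vy,ωz)=(-0.1313, -0.2437, 0.0000), dt=2.0 → body Δ=(-0.2625, -0.4875, 0.0000) → world pose (-0.0342, -1.0826, 0.8818)

(-0.0342, -1.0826, 0.8818)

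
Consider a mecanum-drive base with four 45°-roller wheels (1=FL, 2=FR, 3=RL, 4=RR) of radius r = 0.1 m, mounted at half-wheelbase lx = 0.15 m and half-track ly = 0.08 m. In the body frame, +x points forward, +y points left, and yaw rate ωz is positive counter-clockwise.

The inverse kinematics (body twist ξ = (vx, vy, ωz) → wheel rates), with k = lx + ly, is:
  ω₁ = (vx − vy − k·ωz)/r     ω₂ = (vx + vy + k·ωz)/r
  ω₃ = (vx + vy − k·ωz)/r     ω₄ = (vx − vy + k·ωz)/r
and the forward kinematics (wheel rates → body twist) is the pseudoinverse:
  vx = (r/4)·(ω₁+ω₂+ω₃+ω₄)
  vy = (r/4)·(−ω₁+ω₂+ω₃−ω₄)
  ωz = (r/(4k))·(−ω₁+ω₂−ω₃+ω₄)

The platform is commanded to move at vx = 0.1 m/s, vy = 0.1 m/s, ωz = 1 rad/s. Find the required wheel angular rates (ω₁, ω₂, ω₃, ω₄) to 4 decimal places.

(-2.3000, 4.3000, -0.3000, 2.3000)

k = lx + ly = 0.15 + 0.08 = 0.2300;  k·ωz = 0.2300·1 = 0.2300
ω₁ (FL) = (vx − vy − k·ωz)/r = -0.2300/0.1 = -2.3000
ω₂ (FR) = (vx + vy + k·ωz)/r = 0.4300/0.1 = 4.3000
ω₃ (RL) = (vx + vy − k·ωz)/r = -0.0300/0.1 = -0.3000
ω₄ (RR) = (vx − vy + k·ωz)/r = 0.2300/0.1 = 2.3000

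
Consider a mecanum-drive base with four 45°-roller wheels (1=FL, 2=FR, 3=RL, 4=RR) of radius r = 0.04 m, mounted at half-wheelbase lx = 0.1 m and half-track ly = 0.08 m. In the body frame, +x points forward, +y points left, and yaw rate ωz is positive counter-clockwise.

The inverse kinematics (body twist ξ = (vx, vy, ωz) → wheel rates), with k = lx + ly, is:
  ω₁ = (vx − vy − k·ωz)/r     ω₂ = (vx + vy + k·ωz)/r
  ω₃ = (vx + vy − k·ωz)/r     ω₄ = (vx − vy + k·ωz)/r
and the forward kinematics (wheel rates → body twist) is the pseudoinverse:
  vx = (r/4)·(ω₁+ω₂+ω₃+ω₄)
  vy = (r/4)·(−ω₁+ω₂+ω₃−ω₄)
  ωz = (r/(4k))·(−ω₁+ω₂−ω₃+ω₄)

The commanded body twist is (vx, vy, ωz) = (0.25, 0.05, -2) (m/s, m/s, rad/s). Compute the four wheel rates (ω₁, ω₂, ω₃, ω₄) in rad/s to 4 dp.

k = lx + ly = 0.1 + 0.08 = 0.1800;  k·ωz = 0.1800·-2 = -0.3600
ω₁ (FL) = (vx − vy − k·ωz)/r = 0.5600/0.04 = 14.0000
ω₂ (FR) = (vx + vy + k·ωz)/r = -0.0600/0.04 = -1.5000
ω₃ (RL) = (vx + vy − k·ωz)/r = 0.6600/0.04 = 16.5000
ω₄ (RR) = (vx − vy + k·ωz)/r = -0.1600/0.04 = -4.0000

(14.0000, -1.5000, 16.5000, -4.0000)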